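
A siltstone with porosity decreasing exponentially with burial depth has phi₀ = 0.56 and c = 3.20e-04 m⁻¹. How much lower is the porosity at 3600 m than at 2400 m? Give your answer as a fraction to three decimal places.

0.083

Working in km (1 km = 1000 m; c in km⁻¹ = c in m⁻¹ × 1000):
phi(2.4) = 0.56·e^(−0.32×2.4) = 0.2598
phi(3.6) = 0.56·e^(−0.32×3.6) = 0.1770
Δphi = 0.2598 − 0.1770 = 0.0828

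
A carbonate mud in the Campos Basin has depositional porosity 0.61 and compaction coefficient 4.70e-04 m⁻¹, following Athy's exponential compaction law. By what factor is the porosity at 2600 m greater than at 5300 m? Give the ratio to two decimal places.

Working in km (1 km = 1000 m; β in km⁻¹ = β in m⁻¹ × 1000):
n(Z₁)/n(Z₂) = e^(−β·Z₁)/e^(−β·Z₂) = e^{β(Z₂−Z₁)}
= exp(0.47 × 2.7) = exp(1.269) = 3.5573

3.56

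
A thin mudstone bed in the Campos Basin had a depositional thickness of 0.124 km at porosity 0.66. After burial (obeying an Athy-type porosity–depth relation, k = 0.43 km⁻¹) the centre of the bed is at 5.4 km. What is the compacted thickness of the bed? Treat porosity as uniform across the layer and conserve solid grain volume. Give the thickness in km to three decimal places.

Porosity at 5.4 km: phi = 0.66·exp(−0.43×5.4) = 0.0647
Solid-volume conservation: h(1−phi) = h₀(1−phi₀) ⇒ h = h₀·(1−phi₀)/(1−phi)
h = 0.124 × (1 − 0.66)/(1 − 0.0647) = 0.124 × 0.3635 = 0.0451 km

0.045 km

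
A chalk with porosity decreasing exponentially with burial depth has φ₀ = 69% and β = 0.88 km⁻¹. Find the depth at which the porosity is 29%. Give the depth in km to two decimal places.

0.99 km

Invert Athy's law: d = ln(φ₀/φ) / β
d = ln(0.69/0.29) / 0.88 = ln(2.379) / 0.88 = 0.8668 / 0.88 = 0.985 km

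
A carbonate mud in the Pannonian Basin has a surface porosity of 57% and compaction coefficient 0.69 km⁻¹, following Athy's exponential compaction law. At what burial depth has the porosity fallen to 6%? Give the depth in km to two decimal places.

Invert Athy's law: z = ln(n₀/n) / k
z = ln(0.57/0.06) / 0.69 = ln(9.5) / 0.69 = 2.2513 / 0.69 = 3.263 km

3.26 km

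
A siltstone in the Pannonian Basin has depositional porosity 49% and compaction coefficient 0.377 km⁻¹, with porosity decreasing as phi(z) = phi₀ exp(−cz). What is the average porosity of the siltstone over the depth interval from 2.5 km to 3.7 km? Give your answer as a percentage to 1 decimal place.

⟨phi⟩ = (1/(z₂−z₁)) ∫ phi₀ e^(−cz) dz = phi₀·(e^(−c·z₁) − e^(−c·z₂)) / (c·(z₂−z₁))
e^(−0.377×2.5) = 0.3897; e^(−0.377×3.7) = 0.2479
⟨phi⟩ = 0.49 × (0.3897 − 0.2479) / (0.377 × 1.2) = 0.49 × 0.3134 = 0.1536

15.4%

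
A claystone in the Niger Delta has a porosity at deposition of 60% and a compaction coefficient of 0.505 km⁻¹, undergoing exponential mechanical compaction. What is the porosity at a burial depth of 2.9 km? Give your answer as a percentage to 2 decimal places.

13.87%

phi = phi₀·exp(−β·z) = 0.6 × exp(−0.505 × 2.9) = 0.6 × exp(−1.464)
  = 0.6 × 0.2312 = 0.1387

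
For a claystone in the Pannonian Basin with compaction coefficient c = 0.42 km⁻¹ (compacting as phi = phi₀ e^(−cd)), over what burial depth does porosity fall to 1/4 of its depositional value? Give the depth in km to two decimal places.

phi/phi₀ = 1/4 ⇒ exp(−c·d) = 1/4 ⇒ d = ln(4) / c
d = 1.3863 / 0.42 = 3.301 km

3.30 km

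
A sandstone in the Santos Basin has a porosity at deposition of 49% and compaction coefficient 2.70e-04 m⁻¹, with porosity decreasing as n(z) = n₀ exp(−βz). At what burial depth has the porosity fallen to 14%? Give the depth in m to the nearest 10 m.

Working in km (1 km = 1000 m; β in km⁻¹ = β in m⁻¹ × 1000):
Invert Athy's law: z = ln(n₀/n) / β
z = ln(0.49/0.14) / 0.27 = ln(3.5) / 0.27 = 1.2528 / 0.27 = 4.640 km

4640 m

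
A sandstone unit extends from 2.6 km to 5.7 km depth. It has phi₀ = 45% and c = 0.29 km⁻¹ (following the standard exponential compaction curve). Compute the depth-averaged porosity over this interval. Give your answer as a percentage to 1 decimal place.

14.0%

⟨phi⟩ = (1/(d₂−d₁)) ∫ phi₀ e^(−cd) dd = phi₀·(e^(−c·d₁) − e^(−c·d₂)) / (c·(d₂−d₁))
e^(−0.29×2.6) = 0.4705; e^(−0.29×5.7) = 0.1915
⟨phi⟩ = 0.45 × (0.4705 − 0.1915) / (0.29 × 3.1) = 0.45 × 0.3104 = 0.1397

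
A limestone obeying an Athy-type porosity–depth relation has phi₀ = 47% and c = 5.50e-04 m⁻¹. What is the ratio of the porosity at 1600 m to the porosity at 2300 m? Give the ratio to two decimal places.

Working in km (1 km = 1000 m; c in km⁻¹ = c in m⁻¹ × 1000):
phi(d₁)/phi(d₂) = e^(−c·d₁)/e^(−c·d₂) = e^{c(d₂−d₁)}
= exp(0.55 × 0.7) = exp(0.385) = 1.4696

1.47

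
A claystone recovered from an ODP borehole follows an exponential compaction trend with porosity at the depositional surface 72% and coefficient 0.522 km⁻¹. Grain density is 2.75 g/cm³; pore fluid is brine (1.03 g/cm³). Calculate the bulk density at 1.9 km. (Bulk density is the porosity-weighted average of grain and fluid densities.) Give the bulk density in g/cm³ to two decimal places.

Porosity at depth: φ = 0.72·exp(−0.522×1.9) = 0.72×0.3709 = 0.2671
Bulk density: ρ_b = (1−φ)ρ_g + φ·ρ_f = 0.7329×2.75 + 0.2671×1.03
       = 2.016 + 0.275 = 2.291 g/cm³

2.29 g/cm³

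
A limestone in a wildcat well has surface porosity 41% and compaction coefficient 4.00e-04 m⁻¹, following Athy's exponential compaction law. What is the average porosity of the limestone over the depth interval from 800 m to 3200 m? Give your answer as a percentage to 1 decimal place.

Working in km (1 km = 1000 m; β in km⁻¹ = β in m⁻¹ × 1000):
⟨phi⟩ = (1/(Z₂−Z₁)) ∫ phi₀ e^(−βZ) dZ = phi₀·(e^(−β·Z₁) − e^(−β·Z₂)) / (β·(Z₂−Z₁))
e^(−0.4×0.8) = 0.7261; e^(−0.4×3.2) = 0.2780
⟨phi⟩ = 0.41 × (0.7261 − 0.2780) / (0.4 × 2.4) = 0.41 × 0.4668 = 0.1914

19.1%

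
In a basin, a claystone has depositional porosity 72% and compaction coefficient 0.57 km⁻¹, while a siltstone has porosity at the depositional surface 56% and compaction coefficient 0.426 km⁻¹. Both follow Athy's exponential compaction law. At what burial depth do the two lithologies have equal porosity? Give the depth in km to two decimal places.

Set phi₀ₐ e^(−cₐz) = phi₀ᵦ e^(−cᵦz) ⇒ ln(phi₀ₐ/phi₀ᵦ) = (cₐ − cᵦ)·z
z = ln(0.72/0.56) / (0.57 − 0.426) = 0.2513 / 0.144 = 1.745 km

1.75 km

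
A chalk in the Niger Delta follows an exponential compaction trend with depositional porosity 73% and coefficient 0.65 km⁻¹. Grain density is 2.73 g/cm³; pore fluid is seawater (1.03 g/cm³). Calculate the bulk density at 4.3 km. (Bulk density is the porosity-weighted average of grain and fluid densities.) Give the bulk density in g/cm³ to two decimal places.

Porosity at depth: phi = 0.73·exp(−0.65×4.3) = 0.73×0.0611 = 0.0446
Bulk density: ρ_b = (1−phi)ρ_g + phi·ρ_f = 0.9554×2.73 + 0.0446×1.03
       = 2.608 + 0.046 = 2.654 g/cm³

2.65 g/cm³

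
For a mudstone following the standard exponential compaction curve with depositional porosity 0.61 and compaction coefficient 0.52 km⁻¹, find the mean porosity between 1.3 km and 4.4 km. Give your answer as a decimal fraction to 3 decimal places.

0.154

⟨φ⟩ = (1/(d₂−d₁)) ∫ φ₀ e^(−kd) dd = φ₀·(e^(−k·d₁) − e^(−k·d₂)) / (k·(d₂−d₁))
e^(−0.52×1.3) = 0.5086; e^(−0.52×4.4) = 0.1015
⟨φ⟩ = 0.61 × (0.5086 − 0.1015) / (0.52 × 3.1) = 0.61 × 0.2526 = 0.1541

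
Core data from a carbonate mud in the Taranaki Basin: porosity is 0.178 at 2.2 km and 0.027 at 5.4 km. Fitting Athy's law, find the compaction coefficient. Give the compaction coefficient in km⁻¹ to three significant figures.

0.589 km⁻¹

Athy: n(Z) = n₀ e^(−cZ) ⇒ n₁/n₂ = e^{c(Z₂−Z₁)} ⇒ c = ln(n₁/n₂)/(Z₂−Z₁)
c = ln(0.178/0.027) / (5.4 − 2.2) = ln(6.593) / 3.2 = 1.8859 / 3.2 = 0.5894 km⁻¹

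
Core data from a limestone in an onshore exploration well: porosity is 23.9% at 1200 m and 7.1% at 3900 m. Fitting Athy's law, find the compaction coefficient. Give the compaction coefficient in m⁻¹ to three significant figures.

0.000450 m⁻¹

Working in km (1 km = 1000 m; k in km⁻¹ = k in m⁻¹ × 1000):
Athy: φ(Z) = φ₀ e^(−kZ) ⇒ φ₁/φ₂ = e^{k(Z₂−Z₁)} ⇒ k = ln(φ₁/φ₂)/(Z₂−Z₁)
k = ln(0.239/0.071) / (3.9 − 1.2) = ln(3.366) / 2.7 = 1.2138 / 2.7 = 0.4495 km⁻¹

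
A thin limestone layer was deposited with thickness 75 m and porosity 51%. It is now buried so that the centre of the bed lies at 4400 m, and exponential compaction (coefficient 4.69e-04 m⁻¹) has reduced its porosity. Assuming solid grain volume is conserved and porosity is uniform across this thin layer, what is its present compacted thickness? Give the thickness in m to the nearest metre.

39 m

Working in km (1 km = 1000 m; k in km⁻¹ = k in m⁻¹ × 1000):
Porosity at 4.4 km: n = 0.51·exp(−0.469×4.4) = 0.0648
Solid-volume conservation: h(1−n) = h₀(1−n₀) ⇒ h = h₀·(1−n₀)/(1−n)
h = 0.075 × (1 − 0.51)/(1 − 0.0648) = 0.075 × 0.5239 = 0.0393 km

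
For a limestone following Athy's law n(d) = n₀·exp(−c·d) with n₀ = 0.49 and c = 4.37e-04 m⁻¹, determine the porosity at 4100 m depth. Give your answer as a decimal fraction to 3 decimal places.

Working in km (1 km = 1000 m; c in km⁻¹ = c in m⁻¹ × 1000):
n = n₀·exp(−c·d) = 0.49 × exp(−0.437 × 4.1) = 0.49 × exp(−1.792)
  = 0.49 × 0.1667 = 0.0817

0.082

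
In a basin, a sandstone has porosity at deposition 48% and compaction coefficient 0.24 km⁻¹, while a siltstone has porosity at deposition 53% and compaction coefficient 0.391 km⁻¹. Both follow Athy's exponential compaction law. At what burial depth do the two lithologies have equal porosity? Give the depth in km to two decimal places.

0.66 km

Set φ₀ₐ e^(−cₐZ) = φ₀ᵦ e^(−cᵦZ) ⇒ ln(φ₀ₐ/φ₀ᵦ) = (cₐ − cᵦ)·Z
Z = ln(0.48/0.53) / (0.24 − 0.391) = -0.0991 / -0.151 = 0.656 km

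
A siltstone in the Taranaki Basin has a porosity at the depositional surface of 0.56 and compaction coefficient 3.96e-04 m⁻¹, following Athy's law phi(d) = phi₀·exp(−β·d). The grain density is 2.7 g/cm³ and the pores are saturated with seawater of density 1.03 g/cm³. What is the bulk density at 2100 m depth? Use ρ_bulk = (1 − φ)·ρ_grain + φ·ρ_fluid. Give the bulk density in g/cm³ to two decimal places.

Working in km (1 km = 1000 m; β in km⁻¹ = β in m⁻¹ × 1000):
Porosity at depth: phi = 0.56·exp(−0.396×2.1) = 0.56×0.4354 = 0.2438
Bulk density: ρ_b = (1−phi)ρ_g + phi·ρ_f = 0.7562×2.7 + 0.2438×1.03
       = 2.042 + 0.251 = 2.293 g/cm³

2.29 g/cm³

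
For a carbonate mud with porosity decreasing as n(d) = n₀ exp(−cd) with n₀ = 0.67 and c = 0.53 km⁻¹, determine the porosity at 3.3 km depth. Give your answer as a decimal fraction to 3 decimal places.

0.117

n = n₀·exp(−c·d) = 0.67 × exp(−0.53 × 3.3) = 0.67 × exp(−1.749)
  = 0.67 × 0.1739 = 0.1165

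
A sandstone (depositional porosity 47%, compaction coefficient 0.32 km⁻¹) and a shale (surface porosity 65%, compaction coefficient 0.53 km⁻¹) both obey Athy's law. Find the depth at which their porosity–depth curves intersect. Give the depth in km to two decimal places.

1.54 km

Set φ₀ₐ e^(−cₐZ) = φ₀ᵦ e^(−cᵦZ) ⇒ ln(φ₀ₐ/φ₀ᵦ) = (cₐ − cᵦ)·Z
Z = ln(0.47/0.65) / (0.32 − 0.53) = -0.3242 / -0.21 = 1.544 km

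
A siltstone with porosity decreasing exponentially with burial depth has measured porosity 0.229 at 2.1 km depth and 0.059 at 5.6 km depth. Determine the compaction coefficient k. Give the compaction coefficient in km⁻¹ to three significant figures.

0.387 km⁻¹

Athy: φ(Z) = φ₀ e^(−kZ) ⇒ φ₁/φ₂ = e^{k(Z₂−Z₁)} ⇒ k = ln(φ₁/φ₂)/(Z₂−Z₁)
k = ln(0.229/0.059) / (5.6 − 2.1) = ln(3.881) / 3.5 = 1.3562 / 3.5 = 0.3875 km⁻¹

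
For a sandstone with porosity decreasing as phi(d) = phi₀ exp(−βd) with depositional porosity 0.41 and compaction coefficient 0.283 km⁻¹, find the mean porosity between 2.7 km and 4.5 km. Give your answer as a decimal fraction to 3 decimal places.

⟨phi⟩ = (1/(d₂−d₁)) ∫ phi₀ e^(−βd) dd = phi₀·(e^(−β·d₁) − e^(−β·d₂)) / (β·(d₂−d₁))
e^(−0.283×2.7) = 0.4658; e^(−0.283×4.5) = 0.2799
⟨phi⟩ = 0.41 × (0.4658 − 0.2799) / (0.283 × 1.8) = 0.41 × 0.3649 = 0.1496

0.150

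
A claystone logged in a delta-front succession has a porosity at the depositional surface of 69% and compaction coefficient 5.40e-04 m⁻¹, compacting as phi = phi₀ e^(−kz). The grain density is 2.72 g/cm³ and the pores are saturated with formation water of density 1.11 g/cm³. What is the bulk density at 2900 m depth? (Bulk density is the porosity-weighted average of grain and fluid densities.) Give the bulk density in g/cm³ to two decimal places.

2.49 g/cm³

Working in km (1 km = 1000 m; k in km⁻¹ = k in m⁻¹ × 1000):
Porosity at depth: phi = 0.69·exp(−0.54×2.9) = 0.69×0.2089 = 0.1441
Bulk density: ρ_b = (1−phi)ρ_g + phi·ρ_f = 0.8559×2.72 + 0.1441×1.11
       = 2.328 + 0.160 = 2.488 g/cm³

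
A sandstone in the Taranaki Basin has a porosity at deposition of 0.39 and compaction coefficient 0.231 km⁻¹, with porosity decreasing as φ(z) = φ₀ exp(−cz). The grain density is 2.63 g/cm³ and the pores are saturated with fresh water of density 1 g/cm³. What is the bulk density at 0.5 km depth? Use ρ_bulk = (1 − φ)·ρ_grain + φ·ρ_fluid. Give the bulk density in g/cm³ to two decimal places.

Porosity at depth: φ = 0.39·exp(−0.231×0.5) = 0.39×0.8909 = 0.3475
Bulk density: ρ_b = (1−φ)ρ_g + φ·ρ_f = 0.6525×2.63 + 0.3475×1
       = 1.716 + 0.347 = 2.064 g/cm³

2.06 g/cm³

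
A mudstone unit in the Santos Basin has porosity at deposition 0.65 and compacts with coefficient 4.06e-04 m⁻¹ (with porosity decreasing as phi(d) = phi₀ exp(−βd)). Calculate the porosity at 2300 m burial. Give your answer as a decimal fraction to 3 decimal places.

0.255

Working in km (1 km = 1000 m; β in km⁻¹ = β in m⁻¹ × 1000):
phi = phi₀·exp(−β·d) = 0.65 × exp(−0.406 × 2.3) = 0.65 × exp(−0.9338)
  = 0.65 × 0.3931 = 0.2555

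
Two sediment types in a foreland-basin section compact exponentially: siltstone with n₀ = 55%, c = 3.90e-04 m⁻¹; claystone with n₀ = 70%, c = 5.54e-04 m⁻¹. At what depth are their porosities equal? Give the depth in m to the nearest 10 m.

Working in km (1 km = 1000 m; c in km⁻¹ = c in m⁻¹ × 1000):
Set n₀ₐ e^(−cₐz) = n₀ᵦ e^(−cᵦz) ⇒ ln(n₀ₐ/n₀ᵦ) = (cₐ − cᵦ)·z
z = ln(0.55/0.7) / (0.39 − 0.554) = -0.2412 / -0.164 = 1.471 km

1470 m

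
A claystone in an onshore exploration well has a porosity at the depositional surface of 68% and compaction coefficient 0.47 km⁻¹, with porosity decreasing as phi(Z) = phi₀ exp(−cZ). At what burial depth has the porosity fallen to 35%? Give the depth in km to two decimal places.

Invert Athy's law: Z = ln(phi₀/phi) / c
Z = ln(0.68/0.35) / 0.47 = ln(1.943) / 0.47 = 0.6642 / 0.47 = 1.413 km

1.41 km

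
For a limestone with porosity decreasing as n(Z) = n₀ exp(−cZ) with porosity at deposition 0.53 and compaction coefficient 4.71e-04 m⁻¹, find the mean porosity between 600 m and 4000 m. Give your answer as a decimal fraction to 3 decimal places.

Working in km (1 km = 1000 m; c in km⁻¹ = c in m⁻¹ × 1000):
⟨n⟩ = (1/(Z₂−Z₁)) ∫ n₀ e^(−cZ) dZ = n₀·(e^(−c·Z₁) − e^(−c·Z₂)) / (c·(Z₂−Z₁))
e^(−0.471×0.6) = 0.7538; e^(−0.471×4) = 0.1520
⟨n⟩ = 0.53 × (0.7538 − 0.1520) / (0.471 × 3.4) = 0.53 × 0.3758 = 0.1992

0.199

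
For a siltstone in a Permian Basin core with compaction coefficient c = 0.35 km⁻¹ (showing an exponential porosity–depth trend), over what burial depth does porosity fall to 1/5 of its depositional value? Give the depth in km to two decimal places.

4.60 km

φ/φ₀ = 1/5 ⇒ exp(−c·z) = 1/5 ⇒ z = ln(5) / c
z = 1.6094 / 0.35 = 4.598 km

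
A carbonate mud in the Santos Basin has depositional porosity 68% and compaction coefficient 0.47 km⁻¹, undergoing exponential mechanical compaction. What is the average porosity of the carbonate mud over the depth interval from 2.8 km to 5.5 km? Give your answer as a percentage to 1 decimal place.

⟨φ⟩ = (1/(z₂−z₁)) ∫ φ₀ e^(−βz) dz = φ₀·(e^(−β·z₁) − e^(−β·z₂)) / (β·(z₂−z₁))
e^(−0.47×2.8) = 0.2682; e^(−0.47×5.5) = 0.0754
⟨φ⟩ = 0.68 × (0.2682 − 0.0754) / (0.47 × 2.7) = 0.68 × 0.1519 = 0.1033

10.3%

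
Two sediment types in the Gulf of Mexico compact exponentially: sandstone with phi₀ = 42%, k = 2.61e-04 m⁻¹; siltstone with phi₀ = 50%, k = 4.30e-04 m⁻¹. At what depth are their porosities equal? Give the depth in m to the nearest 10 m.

1030 m

Working in km (1 km = 1000 m; k in km⁻¹ = k in m⁻¹ × 1000):
Set phi₀ₐ e^(−kₐz) = phi₀ᵦ e^(−kᵦz) ⇒ ln(phi₀ₐ/phi₀ᵦ) = (kₐ − kᵦ)·z
z = ln(0.42/0.5) / (0.261 − 0.43) = -0.1744 / -0.169 = 1.032 km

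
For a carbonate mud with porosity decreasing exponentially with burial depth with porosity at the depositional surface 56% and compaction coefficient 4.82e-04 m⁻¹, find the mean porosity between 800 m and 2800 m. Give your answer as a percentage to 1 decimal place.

24.4%

Working in km (1 km = 1000 m; k in km⁻¹ = k in m⁻¹ × 1000):
⟨φ⟩ = (1/(Z₂−Z₁)) ∫ φ₀ e^(−kZ) dZ = φ₀·(e^(−k·Z₁) − e^(−k·Z₂)) / (k·(Z₂−Z₁))
e^(−0.482×0.8) = 0.6800; e^(−0.482×2.8) = 0.2593
⟨φ⟩ = 0.56 × (0.6800 − 0.2593) / (0.482 × 2) = 0.56 × 0.4364 = 0.2444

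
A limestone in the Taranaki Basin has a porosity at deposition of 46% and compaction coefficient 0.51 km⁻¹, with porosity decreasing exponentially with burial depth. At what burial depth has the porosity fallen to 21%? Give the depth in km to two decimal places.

1.54 km

Invert Athy's law: Z = ln(n₀/n) / β
Z = ln(0.46/0.21) / 0.51 = ln(2.19) / 0.51 = 0.7841 / 0.51 = 1.537 km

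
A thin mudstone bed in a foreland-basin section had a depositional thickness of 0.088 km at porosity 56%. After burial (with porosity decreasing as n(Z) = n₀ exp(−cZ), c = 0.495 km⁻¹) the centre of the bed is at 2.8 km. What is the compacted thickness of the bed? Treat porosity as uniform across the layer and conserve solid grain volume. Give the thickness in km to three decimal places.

0.045 km

Porosity at 2.8 km: n = 0.56·exp(−0.495×2.8) = 0.1400
Solid-volume conservation: h(1−n) = h₀(1−n₀) ⇒ h = h₀·(1−n₀)/(1−n)
h = 0.088 × (1 − 0.56)/(1 − 0.1400) = 0.088 × 0.5117 = 0.0450 km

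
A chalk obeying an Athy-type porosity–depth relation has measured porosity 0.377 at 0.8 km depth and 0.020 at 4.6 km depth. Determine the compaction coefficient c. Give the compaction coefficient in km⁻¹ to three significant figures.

0.773 km⁻¹

Athy: phi(Z) = phi₀ e^(−cZ) ⇒ phi₁/phi₂ = e^{c(Z₂−Z₁)} ⇒ c = ln(phi₁/phi₂)/(Z₂−Z₁)
c = ln(0.377/0.02) / (4.6 − 0.8) = ln(18.85) / 3.8 = 2.9365 / 3.8 = 0.7728 km⁻¹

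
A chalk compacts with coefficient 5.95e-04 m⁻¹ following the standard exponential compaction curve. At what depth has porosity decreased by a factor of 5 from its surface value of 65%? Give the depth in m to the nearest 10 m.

Working in km (1 km = 1000 m; c in km⁻¹ = c in m⁻¹ × 1000):
n/n₀ = 1/5 ⇒ exp(−c·d) = 1/5 ⇒ d = ln(5) / c
d = 1.6094 / 0.595 = 2.705 km

2700 m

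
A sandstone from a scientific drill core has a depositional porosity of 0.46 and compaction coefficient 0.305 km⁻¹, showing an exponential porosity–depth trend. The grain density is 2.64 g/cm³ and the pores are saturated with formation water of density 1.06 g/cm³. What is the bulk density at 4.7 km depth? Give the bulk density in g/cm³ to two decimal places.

Porosity at depth: phi = 0.46·exp(−0.305×4.7) = 0.46×0.2385 = 0.1097
Bulk density: ρ_b = (1−phi)ρ_g + phi·ρ_f = 0.8903×2.64 + 0.1097×1.06
       = 2.350 + 0.116 = 2.467 g/cm³

2.47 g/cm³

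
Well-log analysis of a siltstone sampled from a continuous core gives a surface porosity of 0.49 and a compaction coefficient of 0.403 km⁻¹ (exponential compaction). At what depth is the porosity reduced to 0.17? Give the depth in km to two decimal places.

2.63 km

Invert Athy's law: d = ln(φ₀/φ) / k
d = ln(0.49/0.17) / 0.403 = ln(2.882) / 0.403 = 1.0586 / 0.403 = 2.627 km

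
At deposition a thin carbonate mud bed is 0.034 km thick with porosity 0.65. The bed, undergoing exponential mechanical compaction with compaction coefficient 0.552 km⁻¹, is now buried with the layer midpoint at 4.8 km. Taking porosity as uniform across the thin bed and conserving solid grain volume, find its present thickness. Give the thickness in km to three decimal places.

0.012 km

Porosity at 4.8 km: n = 0.65·exp(−0.552×4.8) = 0.0459
Solid-volume conservation: h(1−n) = h₀(1−n₀) ⇒ h = h₀·(1−n₀)/(1−n)
h = 0.034 × (1 − 0.65)/(1 − 0.0459) = 0.034 × 0.3669 = 0.0125 km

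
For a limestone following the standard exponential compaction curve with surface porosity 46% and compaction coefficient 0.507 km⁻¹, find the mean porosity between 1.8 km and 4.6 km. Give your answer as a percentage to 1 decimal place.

9.9%

⟨φ⟩ = (1/(Z₂−Z₁)) ∫ φ₀ e^(−cZ) dZ = φ₀·(e^(−c·Z₁) − e^(−c·Z₂)) / (c·(Z₂−Z₁))
e^(−0.507×1.8) = 0.4015; e^(−0.507×4.6) = 0.0971
⟨φ⟩ = 0.46 × (0.4015 − 0.0971) / (0.507 × 2.8) = 0.46 × 0.2144 = 0.0986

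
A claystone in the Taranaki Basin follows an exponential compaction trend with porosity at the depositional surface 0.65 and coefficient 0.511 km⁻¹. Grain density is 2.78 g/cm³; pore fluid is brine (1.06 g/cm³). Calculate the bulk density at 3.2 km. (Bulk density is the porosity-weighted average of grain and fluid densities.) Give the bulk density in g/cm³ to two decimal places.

2.56 g/cm³

Porosity at depth: n = 0.65·exp(−0.511×3.2) = 0.65×0.1949 = 0.1267
Bulk density: ρ_b = (1−n)ρ_g + n·ρ_f = 0.8733×2.78 + 0.1267×1.06
       = 2.428 + 0.134 = 2.562 g/cm³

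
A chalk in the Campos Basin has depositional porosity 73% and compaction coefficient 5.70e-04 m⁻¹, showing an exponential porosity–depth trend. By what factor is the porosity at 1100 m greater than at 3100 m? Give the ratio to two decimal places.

3.13

Working in km (1 km = 1000 m; β in km⁻¹ = β in m⁻¹ × 1000):
φ(Z₁)/φ(Z₂) = e^(−β·Z₁)/e^(−β·Z₂) = e^{β(Z₂−Z₁)}
= exp(0.57 × 2) = exp(1.14) = 3.1268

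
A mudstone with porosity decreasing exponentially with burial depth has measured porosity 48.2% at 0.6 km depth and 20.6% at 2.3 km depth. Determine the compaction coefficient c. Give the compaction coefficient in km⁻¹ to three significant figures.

0.500 km⁻¹

Athy: phi(z) = phi₀ e^(−cz) ⇒ phi₁/phi₂ = e^{c(z₂−z₁)} ⇒ c = ln(phi₁/phi₂)/(z₂−z₁)
c = ln(0.482/0.206) / (2.3 − 0.6) = ln(2.34) / 1.7 = 0.8501 / 1.7 = 0.5 km⁻¹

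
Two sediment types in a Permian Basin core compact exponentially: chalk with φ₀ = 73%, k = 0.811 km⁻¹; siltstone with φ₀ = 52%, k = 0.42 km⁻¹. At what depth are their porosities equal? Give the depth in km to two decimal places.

Set φ₀ₐ e^(−kₐz) = φ₀ᵦ e^(−kᵦz) ⇒ ln(φ₀ₐ/φ₀ᵦ) = (kₐ − kᵦ)·z
z = ln(0.73/0.52) / (0.811 − 0.42) = 0.3392 / 0.391 = 0.868 km

0.87 km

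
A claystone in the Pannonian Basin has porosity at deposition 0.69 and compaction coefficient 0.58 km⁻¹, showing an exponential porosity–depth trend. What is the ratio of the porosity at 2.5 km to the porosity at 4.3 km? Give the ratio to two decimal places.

phi(z₁)/phi(z₂) = e^(−β·z₁)/e^(−β·z₂) = e^{β(z₂−z₁)}
= exp(0.58 × 1.8) = exp(1.044) = 2.8406

2.84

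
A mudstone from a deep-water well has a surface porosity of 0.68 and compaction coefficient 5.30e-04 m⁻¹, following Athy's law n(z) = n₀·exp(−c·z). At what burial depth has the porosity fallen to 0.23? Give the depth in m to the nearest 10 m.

Working in km (1 km = 1000 m; c in km⁻¹ = c in m⁻¹ × 1000):
Invert Athy's law: z = ln(n₀/n) / c
z = ln(0.68/0.23) / 0.53 = ln(2.957) / 0.53 = 1.0840 / 0.53 = 2.045 km

2050 m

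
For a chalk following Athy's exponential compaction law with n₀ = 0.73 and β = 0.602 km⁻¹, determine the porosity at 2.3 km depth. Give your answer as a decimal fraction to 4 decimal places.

0.1828

n = n₀·exp(−β·z) = 0.73 × exp(−0.602 × 2.3) = 0.73 × exp(−1.385)
  = 0.73 × 0.2504 = 0.1828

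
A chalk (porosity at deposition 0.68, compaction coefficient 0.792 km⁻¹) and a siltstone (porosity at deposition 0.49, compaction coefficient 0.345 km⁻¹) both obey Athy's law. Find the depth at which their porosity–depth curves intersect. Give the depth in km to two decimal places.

0.73 km

Set φ₀ₐ e^(−βₐz) = φ₀ᵦ e^(−βᵦz) ⇒ ln(φ₀ₐ/φ₀ᵦ) = (βₐ − βᵦ)·z
z = ln(0.68/0.49) / (0.792 − 0.345) = 0.3277 / 0.447 = 0.733 km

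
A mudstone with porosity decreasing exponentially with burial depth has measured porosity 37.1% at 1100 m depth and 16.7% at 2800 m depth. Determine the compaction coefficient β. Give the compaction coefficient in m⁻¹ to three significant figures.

0.000470 m⁻¹

Working in km (1 km = 1000 m; β in km⁻¹ = β in m⁻¹ × 1000):
Athy: n(d) = n₀ e^(−βd) ⇒ n₁/n₂ = e^{β(d₂−d₁)} ⇒ β = ln(n₁/n₂)/(d₂−d₁)
β = ln(0.371/0.167) / (2.8 − 1.1) = ln(2.222) / 1.7 = 0.7982 / 1.7 = 0.4695 km⁻¹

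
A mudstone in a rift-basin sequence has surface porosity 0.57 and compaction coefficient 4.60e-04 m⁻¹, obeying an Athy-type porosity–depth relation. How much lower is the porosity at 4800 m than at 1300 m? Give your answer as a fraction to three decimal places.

0.251

Working in km (1 km = 1000 m; k in km⁻¹ = k in m⁻¹ × 1000):
φ(1.3) = 0.57·e^(−0.46×1.3) = 0.3134
φ(4.8) = 0.57·e^(−0.46×4.8) = 0.0627
Δφ = 0.3134 − 0.0627 = 0.2508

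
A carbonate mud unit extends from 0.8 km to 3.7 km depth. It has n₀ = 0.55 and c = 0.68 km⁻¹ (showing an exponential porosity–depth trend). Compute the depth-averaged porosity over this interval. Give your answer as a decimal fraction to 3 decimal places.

⟨n⟩ = (1/(z₂−z₁)) ∫ n₀ e^(−cz) dz = n₀·(e^(−c·z₁) − e^(−c·z₂)) / (c·(z₂−z₁))
e^(−0.68×0.8) = 0.5804; e^(−0.68×3.7) = 0.0808
⟨n⟩ = 0.55 × (0.5804 − 0.0808) / (0.68 × 2.9) = 0.55 × 0.2534 = 0.1394

0.139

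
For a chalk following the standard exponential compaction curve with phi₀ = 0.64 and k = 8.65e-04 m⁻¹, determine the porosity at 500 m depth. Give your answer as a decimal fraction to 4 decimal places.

0.4153

Working in km (1 km = 1000 m; k in km⁻¹ = k in m⁻¹ × 1000):
phi = phi₀·exp(−k·Z) = 0.64 × exp(−0.865 × 0.5) = 0.64 × exp(−0.4325)
  = 0.64 × 0.6489 = 0.4153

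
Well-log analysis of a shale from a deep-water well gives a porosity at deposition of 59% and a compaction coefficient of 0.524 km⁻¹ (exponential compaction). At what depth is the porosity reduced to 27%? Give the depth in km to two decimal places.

1.49 km

Invert Athy's law: z = ln(phi₀/phi) / k
z = ln(0.59/0.27) / 0.524 = ln(2.185) / 0.524 = 0.7817 / 0.524 = 1.492 km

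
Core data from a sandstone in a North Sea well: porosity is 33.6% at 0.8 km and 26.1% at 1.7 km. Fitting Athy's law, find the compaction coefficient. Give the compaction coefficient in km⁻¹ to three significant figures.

0.281 km⁻¹

Athy: phi(z) = phi₀ e^(−βz) ⇒ phi₁/phi₂ = e^{β(z₂−z₁)} ⇒ β = ln(phi₁/phi₂)/(z₂−z₁)
β = ln(0.336/0.261) / (1.7 − 0.8) = ln(1.287) / 0.9 = 0.2526 / 0.9 = 0.2807 km⁻¹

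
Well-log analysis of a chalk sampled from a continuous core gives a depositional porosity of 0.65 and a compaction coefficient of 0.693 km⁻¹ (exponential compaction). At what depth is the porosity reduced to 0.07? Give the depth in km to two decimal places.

Invert Athy's law: z = ln(phi₀/phi) / k
z = ln(0.65/0.07) / 0.693 = ln(9.286) / 0.693 = 2.2285 / 0.693 = 3.216 km

3.22 km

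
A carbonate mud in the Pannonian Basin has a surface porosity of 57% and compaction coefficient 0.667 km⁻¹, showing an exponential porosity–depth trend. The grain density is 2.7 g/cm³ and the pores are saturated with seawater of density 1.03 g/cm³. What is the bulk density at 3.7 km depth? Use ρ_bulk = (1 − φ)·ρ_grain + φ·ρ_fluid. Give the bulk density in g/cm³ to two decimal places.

Porosity at depth: φ = 0.57·exp(−0.667×3.7) = 0.57×0.0848 = 0.0483
Bulk density: ρ_b = (1−φ)ρ_g + φ·ρ_f = 0.9517×2.7 + 0.0483×1.03
       = 2.570 + 0.050 = 2.619 g/cm³

2.62 g/cm³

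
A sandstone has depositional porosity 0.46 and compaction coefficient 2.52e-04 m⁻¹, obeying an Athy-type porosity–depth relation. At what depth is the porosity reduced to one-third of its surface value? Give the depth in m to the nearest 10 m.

4360 m

Working in km (1 km = 1000 m; c in km⁻¹ = c in m⁻¹ × 1000):
n/n₀ = 1/3 ⇒ exp(−c·z) = 1/3 ⇒ z = ln(3) / c
z = 1.0986 / 0.252 = 4.360 km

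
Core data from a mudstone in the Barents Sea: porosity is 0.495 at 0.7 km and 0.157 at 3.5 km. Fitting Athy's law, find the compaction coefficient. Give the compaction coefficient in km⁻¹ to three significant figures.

Athy: n(d) = n₀ e^(−kd) ⇒ n₁/n₂ = e^{k(d₂−d₁)} ⇒ k = ln(n₁/n₂)/(d₂−d₁)
k = ln(0.495/0.157) / (3.5 − 0.7) = ln(3.153) / 2.8 = 1.1483 / 2.8 = 0.4101 km⁻¹

0.410 km⁻¹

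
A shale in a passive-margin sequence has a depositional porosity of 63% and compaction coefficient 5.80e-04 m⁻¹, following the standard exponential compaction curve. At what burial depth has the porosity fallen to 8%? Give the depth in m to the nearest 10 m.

3560 m

Working in km (1 km = 1000 m; c in km⁻¹ = c in m⁻¹ × 1000):
Invert Athy's law: d = ln(φ₀/φ) / c
d = ln(0.63/0.08) / 0.58 = ln(7.875) / 0.58 = 2.0637 / 0.58 = 3.558 km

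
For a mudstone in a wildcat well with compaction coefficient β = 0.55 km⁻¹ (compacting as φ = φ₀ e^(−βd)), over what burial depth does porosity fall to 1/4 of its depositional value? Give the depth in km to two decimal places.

φ/φ₀ = 1/4 ⇒ exp(−β·d) = 1/4 ⇒ d = ln(4) / β
d = 1.3863 / 0.55 = 2.521 km

2.52 km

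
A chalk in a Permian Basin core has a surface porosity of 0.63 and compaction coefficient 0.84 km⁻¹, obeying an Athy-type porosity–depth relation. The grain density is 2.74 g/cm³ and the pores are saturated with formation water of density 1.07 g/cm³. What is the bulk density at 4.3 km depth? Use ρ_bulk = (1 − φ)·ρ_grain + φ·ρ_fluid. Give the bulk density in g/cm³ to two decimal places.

Porosity at depth: φ = 0.63·exp(−0.84×4.3) = 0.63×0.0270 = 0.0170
Bulk density: ρ_b = (1−φ)ρ_g + φ·ρ_f = 0.9830×2.74 + 0.0170×1.07
       = 2.693 + 0.018 = 2.712 g/cm³

2.71 g/cm³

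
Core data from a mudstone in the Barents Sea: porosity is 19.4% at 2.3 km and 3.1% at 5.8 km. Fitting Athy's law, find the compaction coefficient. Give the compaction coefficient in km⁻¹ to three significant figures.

0.524 km⁻¹

Athy: n(Z) = n₀ e^(−kZ) ⇒ n₁/n₂ = e^{k(Z₂−Z₁)} ⇒ k = ln(n₁/n₂)/(Z₂−Z₁)
k = ln(0.194/0.031) / (5.8 − 2.3) = ln(6.258) / 3.5 = 1.8339 / 3.5 = 0.524 km⁻¹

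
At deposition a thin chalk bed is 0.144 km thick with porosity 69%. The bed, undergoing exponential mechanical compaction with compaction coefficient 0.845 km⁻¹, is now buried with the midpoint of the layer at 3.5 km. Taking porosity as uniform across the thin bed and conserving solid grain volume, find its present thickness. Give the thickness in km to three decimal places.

Porosity at 3.5 km: φ = 0.69·exp(−0.845×3.5) = 0.0358
Solid-volume conservation: h(1−φ) = h₀(1−φ₀) ⇒ h = h₀·(1−φ₀)/(1−φ)
h = 0.144 × (1 − 0.69)/(1 − 0.0358) = 0.144 × 0.3215 = 0.0463 km

0.046 km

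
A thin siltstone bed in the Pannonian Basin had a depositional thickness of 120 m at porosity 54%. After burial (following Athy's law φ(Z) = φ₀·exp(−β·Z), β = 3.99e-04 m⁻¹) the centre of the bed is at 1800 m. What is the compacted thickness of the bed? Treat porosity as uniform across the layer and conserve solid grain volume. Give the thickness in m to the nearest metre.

Working in km (1 km = 1000 m; β in km⁻¹ = β in m⁻¹ × 1000):
Porosity at 1.8 km: φ = 0.54·exp(−0.399×1.8) = 0.2633
Solid-volume conservation: h(1−φ) = h₀(1−φ₀) ⇒ h = h₀·(1−φ₀)/(1−φ)
h = 0.12 × (1 − 0.54)/(1 − 0.2633) = 0.12 × 0.6244 = 0.0749 km

75 m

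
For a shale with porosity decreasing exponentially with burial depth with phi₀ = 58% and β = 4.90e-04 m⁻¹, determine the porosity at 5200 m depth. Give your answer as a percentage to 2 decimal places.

Working in km (1 km = 1000 m; β in km⁻¹ = β in m⁻¹ × 1000):
phi = phi₀·exp(−β·z) = 0.58 × exp(−0.49 × 5.2) = 0.58 × exp(−2.548)
  = 0.58 × 0.0782 = 0.0454

4.54%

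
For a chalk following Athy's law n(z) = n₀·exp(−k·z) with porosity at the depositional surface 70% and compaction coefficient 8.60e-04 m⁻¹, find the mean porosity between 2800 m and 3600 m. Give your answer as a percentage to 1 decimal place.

Working in km (1 km = 1000 m; k in km⁻¹ = k in m⁻¹ × 1000):
⟨n⟩ = (1/(z₂−z₁)) ∫ n₀ e^(−kz) dz = n₀·(e^(−k·z₁) − e^(−k·z₂)) / (k·(z₂−z₁))
e^(−0.86×2.8) = 0.0900; e^(−0.86×3.6) = 0.0452
⟨n⟩ = 0.7 × (0.0900 − 0.0452) / (0.86 × 0.8) = 0.7 × 0.0651 = 0.0455

4.6%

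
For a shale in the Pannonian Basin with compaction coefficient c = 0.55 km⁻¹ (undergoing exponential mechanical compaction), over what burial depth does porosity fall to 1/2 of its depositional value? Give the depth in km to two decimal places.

1.26 km

φ/φ₀ = 1/2 ⇒ exp(−c·d) = 1/2 ⇒ d = ln(2) / c
d = 0.6931 / 0.55 = 1.260 km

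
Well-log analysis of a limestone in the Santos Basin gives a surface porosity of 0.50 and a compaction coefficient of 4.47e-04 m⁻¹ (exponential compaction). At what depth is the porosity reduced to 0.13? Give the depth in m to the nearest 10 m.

Working in km (1 km = 1000 m; c in km⁻¹ = c in m⁻¹ × 1000):
Invert Athy's law: Z = ln(φ₀/φ) / c
Z = ln(0.5/0.13) / 0.447 = ln(3.846) / 0.447 = 1.3471 / 0.447 = 3.014 km

3010 m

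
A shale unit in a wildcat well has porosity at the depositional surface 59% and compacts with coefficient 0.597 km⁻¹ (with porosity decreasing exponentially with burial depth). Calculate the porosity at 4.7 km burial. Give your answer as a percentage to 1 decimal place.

3.6%

φ = φ₀·exp(−β·Z) = 0.59 × exp(−0.597 × 4.7) = 0.59 × exp(−2.806)
  = 0.59 × 0.0605 = 0.0357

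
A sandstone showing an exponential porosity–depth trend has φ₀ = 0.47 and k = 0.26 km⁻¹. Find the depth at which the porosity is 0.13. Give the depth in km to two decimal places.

Invert Athy's law: d = ln(φ₀/φ) / k
d = ln(0.47/0.13) / 0.26 = ln(3.615) / 0.26 = 1.2852 / 0.26 = 4.943 km

4.94 km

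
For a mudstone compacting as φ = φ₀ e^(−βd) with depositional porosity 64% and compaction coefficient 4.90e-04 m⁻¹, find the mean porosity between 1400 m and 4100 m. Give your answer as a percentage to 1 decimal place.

Working in km (1 km = 1000 m; β in km⁻¹ = β in m⁻¹ × 1000):
⟨φ⟩ = (1/(d₂−d₁)) ∫ φ₀ e^(−βd) dd = φ₀·(e^(−β·d₁) − e^(−β·d₂)) / (β·(d₂−d₁))
e^(−0.49×1.4) = 0.5036; e^(−0.49×4.1) = 0.1341
⟨φ⟩ = 0.64 × (0.5036 − 0.1341) / (0.49 × 2.7) = 0.64 × 0.2793 = 0.1787

17.9%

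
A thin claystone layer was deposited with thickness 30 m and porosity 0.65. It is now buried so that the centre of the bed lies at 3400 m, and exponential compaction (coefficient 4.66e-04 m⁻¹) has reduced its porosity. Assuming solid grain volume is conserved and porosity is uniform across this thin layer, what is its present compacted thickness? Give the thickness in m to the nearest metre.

Working in km (1 km = 1000 m; k in km⁻¹ = k in m⁻¹ × 1000):
Porosity at 3.4 km: φ = 0.65·exp(−0.466×3.4) = 0.1333
Solid-volume conservation: h(1−φ) = h₀(1−φ₀) ⇒ h = h₀·(1−φ₀)/(1−φ)
h = 0.03 × (1 − 0.65)/(1 − 0.1333) = 0.03 × 0.4038 = 0.0121 km

12 m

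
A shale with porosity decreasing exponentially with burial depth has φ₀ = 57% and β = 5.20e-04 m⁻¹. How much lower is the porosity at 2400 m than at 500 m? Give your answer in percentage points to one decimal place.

27.6 percentage points

Working in km (1 km = 1000 m; β in km⁻¹ = β in m⁻¹ × 1000):
φ(0.5) = 0.57·e^(−0.52×0.5) = 0.4395
φ(2.4) = 0.57·e^(−0.52×2.4) = 0.1636
Δφ = 0.4395 − 0.1636 = 0.2759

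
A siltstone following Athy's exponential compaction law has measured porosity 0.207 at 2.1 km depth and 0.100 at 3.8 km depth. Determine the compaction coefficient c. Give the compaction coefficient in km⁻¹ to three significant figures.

0.428 km⁻¹

Athy: n(d) = n₀ e^(−cd) ⇒ n₁/n₂ = e^{c(d₂−d₁)} ⇒ c = ln(n₁/n₂)/(d₂−d₁)
c = ln(0.207/0.1) / (3.8 − 2.1) = ln(2.07) / 1.7 = 0.7275 / 1.7 = 0.428 km⁻¹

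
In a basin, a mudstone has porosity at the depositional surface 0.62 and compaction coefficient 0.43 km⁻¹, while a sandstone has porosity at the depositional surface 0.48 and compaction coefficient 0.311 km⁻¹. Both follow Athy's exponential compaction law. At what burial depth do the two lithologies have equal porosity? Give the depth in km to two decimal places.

Set φ₀ₐ e^(−cₐz) = φ₀ᵦ e^(−cᵦz) ⇒ ln(φ₀ₐ/φ₀ᵦ) = (cₐ − cᵦ)·z
z = ln(0.62/0.48) / (0.43 − 0.311) = 0.2559 / 0.119 = 2.151 km

2.15 km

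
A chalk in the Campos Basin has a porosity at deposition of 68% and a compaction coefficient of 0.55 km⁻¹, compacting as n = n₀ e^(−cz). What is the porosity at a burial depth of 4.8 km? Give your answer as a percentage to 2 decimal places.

4.85%

n = n₀·exp(−c·z) = 0.68 × exp(−0.55 × 4.8) = 0.68 × exp(−2.64)
  = 0.68 × 0.0714 = 0.0485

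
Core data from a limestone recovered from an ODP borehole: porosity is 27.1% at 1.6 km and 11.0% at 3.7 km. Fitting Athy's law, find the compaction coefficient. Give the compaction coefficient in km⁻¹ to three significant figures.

Athy: n(d) = n₀ e^(−βd) ⇒ n₁/n₂ = e^{β(d₂−d₁)} ⇒ β = ln(n₁/n₂)/(d₂−d₁)
β = ln(0.271/0.11) / (3.7 − 1.6) = ln(2.464) / 2.1 = 0.9016 / 2.1 = 0.4294 km⁻¹

0.429 km⁻¹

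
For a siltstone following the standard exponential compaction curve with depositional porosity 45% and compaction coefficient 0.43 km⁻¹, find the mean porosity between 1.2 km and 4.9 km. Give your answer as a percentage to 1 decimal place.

⟨phi⟩ = (1/(Z₂−Z₁)) ∫ phi₀ e^(−cZ) dZ = phi₀·(e^(−c·Z₁) − e^(−c·Z₂)) / (c·(Z₂−Z₁))
e^(−0.43×1.2) = 0.5969; e^(−0.43×4.9) = 0.1216
⟨phi⟩ = 0.45 × (0.5969 − 0.1216) / (0.43 × 3.7) = 0.45 × 0.2987 = 0.1344

13.4%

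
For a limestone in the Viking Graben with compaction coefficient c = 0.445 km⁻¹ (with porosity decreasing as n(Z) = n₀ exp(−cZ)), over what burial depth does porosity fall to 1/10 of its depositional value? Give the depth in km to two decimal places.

n/n₀ = 1/10 ⇒ exp(−c·Z) = 1/10 ⇒ Z = ln(10) / c
Z = 2.3026 / 0.445 = 5.174 km

5.17 km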